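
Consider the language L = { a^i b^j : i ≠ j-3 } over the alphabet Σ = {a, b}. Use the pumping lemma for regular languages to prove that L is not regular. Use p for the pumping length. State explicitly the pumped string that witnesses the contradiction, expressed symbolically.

a^{p+p!} b^{p+p!+3}

Suppose for contradiction that L is regular, and let p be the pumping length.
Choose w = a^p b^{p+p!+3}. Since p ≠ (p+p!+3)-3 = p+p!, w ∈ L; and |w| ≥ p.
By the pumping lemma, w = xyz with |xy| ≤ p and |y| > 0.
The first p characters of w are a's, so xy (and hence y) consists only of a's. Write y = a^k, 1 ≤ k ≤ p.
Since 1 ≤ k ≤ p, k divides p!; set t = 1 + p!/k. Then xy^t z has p + (p!/k)·k = p + p! copies of a. Now the a-count is p+p! and (b-count)-3 = (p+p!+3)-3 = p+p!, so i ≠ j-3 fails. So xy^t z = a^{p+p!} b^{p+p!+3} ∉ L.
Contradiction. Therefore L is not regular.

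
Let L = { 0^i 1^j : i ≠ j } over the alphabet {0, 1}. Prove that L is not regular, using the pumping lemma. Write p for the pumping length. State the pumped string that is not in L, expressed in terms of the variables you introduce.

0^{p+p!} 1^{p+p!}

Suppose for contradiction that L is regular, and let p be the pumping length.
Choose w = 0^p 1^{p+p!}. Since p ≠ p+p!, w ∈ L; and |w| ≥ p.
By the pumping lemma, w = xyz with |xy| ≤ p and y is nonempty.
The first p characters of w are 0's, so xy (and hence y) consists only of 0's. Write y = 0^k, 1 ≤ k ≤ p.
Since 1 ≤ k ≤ p, k divides p!; set t = 1 + p!/k. Then xy^t z has p + (p!/k)·k = p + p! copies of 0. Now the 0-count equals the 1-count, so i ≠ j fails. So xy^t z = 0^{p+p!} 1^{p+p!} ∉ L.
Contradiction. Therefore L is not regular.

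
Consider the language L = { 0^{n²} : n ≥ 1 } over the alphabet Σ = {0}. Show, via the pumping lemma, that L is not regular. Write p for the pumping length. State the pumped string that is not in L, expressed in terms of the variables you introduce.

Assume L is regular; let p be its pumping constant.
Take w = 0^{p²} ∈ L with |w| = p² ≥ p.
By the pumping lemma, w = xyz with |xy| ≤ p and y is nonempty.
Then y = 0^k for some k with 1 ≤ k ≤ p.
Pump with i = 2: xy^2z = 0^{p²+k}. Since 1 ≤ k ≤ p, p² < p²+k ≤ p²+p < (p+1)², so p²+k lies strictly between consecutive squares and is not a perfect square. So xy^2z ∉ L.
This is a contradiction; hence L is not regular.

0^{p²+k}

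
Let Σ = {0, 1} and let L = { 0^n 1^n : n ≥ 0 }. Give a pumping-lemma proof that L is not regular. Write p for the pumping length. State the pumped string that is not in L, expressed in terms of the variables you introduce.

0^{p+k} 1^p

Suppose for contradiction that L is regular, and let p be the pumping length.
Choose w = 0^p 1^p, which is in L with |w| = 2p ≥ p.
By the pumping lemma, w = xyz with |xy| ≤ p and |y| > 0.
Because |xy| ≤ p and w begins with p copies of 0, we have y = 0^k with 1 ≤ k ≤ p.
Pump with i = 2: xy^2z = 0^{p+k} 1^p. For this to lie in L we would need p = p+k, which forces k = 0. But k ≥ 1, so xy^2z ∉ L.
This contradicts the pumping lemma, so L is not regular.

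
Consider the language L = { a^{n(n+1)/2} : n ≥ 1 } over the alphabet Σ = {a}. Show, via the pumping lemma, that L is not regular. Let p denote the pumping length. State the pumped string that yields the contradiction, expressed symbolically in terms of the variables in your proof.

Toward a contradiction, assume L is regular with pumping length p.
Take w = a^{p(p+1)/2} ∈ L with |w| = p(p+1)/2 ≥ p.
The pumping lemma gives a decomposition w = xyz where |xy| ≤ p and |y| > 0.
Then y = a^k for some k with 1 ≤ k ≤ p.
Pump with i = 2: xy^2z = a^{p(p+1)/2+k}. Since 1 ≤ k ≤ p, p(p+1)/2 < p(p+1)/2+k ≤ p(p+1)/2+p < (p+1)(p+2)/2, so p(p+1)/2+k is strictly between consecutive triangular numbers. So xy^2z ∉ L.
Contradiction. Therefore L is not regular.

a^{p(p+1)/2+k}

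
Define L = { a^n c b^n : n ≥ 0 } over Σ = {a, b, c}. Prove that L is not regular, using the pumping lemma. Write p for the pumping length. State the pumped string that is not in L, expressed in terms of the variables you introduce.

Toward a contradiction, assume L is regular with pumping length p.
Take w = a^p c b^p ∈ L with |w| = 2p+1 ≥ p.
By the pumping lemma, w = xyz with |xy| ≤ p and y is nonempty.
Since the first p symbols of w are all a's and |xy| ≤ p, y lies entirely in the leading a-block: y = a^k for some k with 1 ≤ k ≤ p.
Pump with i = 2: xy^2z = a^{p+k} c b^p, which would require p+k = p. But k ≥ 1, so xy^2z ∉ L.
Contradiction. Therefore L is not regular.

a^{p+k} c b^p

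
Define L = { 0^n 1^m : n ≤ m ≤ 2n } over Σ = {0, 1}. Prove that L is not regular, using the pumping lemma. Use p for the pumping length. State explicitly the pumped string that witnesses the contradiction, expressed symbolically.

0^{p+k} 1^p

Suppose for contradiction that L is regular, and let p be the pumping length.
Take w = 0^p 1^p ∈ L (since p ≤ p ≤ 2p), with |w| = 2p ≥ p.
Write w = xyz as guaranteed by the lemma, with |xy| ≤ p and |y| > 0.
The first p characters of w are 0's, so xy (and hence y) consists only of 0's. Write y = 0^k, 1 ≤ k ≤ p.
Pump with i = 2: xy^2z = 0^{p+k} 1^p. Now n = p+k > p = m, so the condition n ≤ m fails. Thus xy^2z ∉ L.
This is a contradiction; hence L is not regular.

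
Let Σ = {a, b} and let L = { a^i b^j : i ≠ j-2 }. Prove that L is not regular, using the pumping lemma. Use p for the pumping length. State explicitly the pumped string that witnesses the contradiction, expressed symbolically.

a^{p+p!} b^{p+p!+2}

Assume L is regular. Let p be the pumping length given by the pumping lemma.
Choose w = a^p b^{p+p!+2}. Since p ≠ (p+p!+2)-2 = p+p!, w ∈ L; and |w| ≥ p.
The pumping lemma gives a decomposition w = xyz where |xy| ≤ p and |y| ≥ 1.
Since the first p symbols of w are all a's and |xy| ≤ p, y lies entirely in the leading a-block: y = a^k for some k with 1 ≤ k ≤ p.
Since 1 ≤ k ≤ p, k divides p!; set t = 1 + p!/k. Then xy^t z has p + (p!/k)·k = p + p! copies of a. Now the a-count is p+p! and (b-count)-2 = (p+p!+2)-2 = p+p!, so i ≠ j-2 fails. So xy^t z = a^{p+p!} b^{p+p!+2} ∉ L.
Contradiction. Therefore L is not regular.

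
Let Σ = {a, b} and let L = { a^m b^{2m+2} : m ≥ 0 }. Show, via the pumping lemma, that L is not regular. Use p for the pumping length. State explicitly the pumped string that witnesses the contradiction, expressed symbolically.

Assume L is regular; let p be its pumping constant.
Choose w = a^p b^{2p+2}, which is in L with |w| = 3p+2 ≥ p.
The pumping lemma gives a decomposition w = xyz where |xy| ≤ p and |y| ≥ 1.
The first p characters of w are a's, so xy (and hence y) consists only of a's. Write y = a^k, 1 ≤ k ≤ p.
Pump with i = 2: xy^2z = a^{p+k} b^{2p+2}. For this to lie in L we would need 2p+2 = 2(p+k)+2, which forces k = 0. But k ≥ 1, so xy^2z ∉ L.
This is a contradiction; hence L is not regular.

a^{p+k} b^{2p+2}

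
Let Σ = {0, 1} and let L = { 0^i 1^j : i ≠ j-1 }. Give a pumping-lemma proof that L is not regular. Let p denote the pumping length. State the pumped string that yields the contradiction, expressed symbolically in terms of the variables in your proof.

Toward a contradiction, assume L is regular with pumping length p.
Choose w = 0^p 1^{p+p!+1}. Since p ≠ (p+p!+1)-1 = p+p!, w ∈ L; and |w| ≥ p.
Write w = xyz as guaranteed by the lemma, with |xy| ≤ p and y is nonempty.
Since the first p symbols of w are all 0's and |xy| ≤ p, y lies entirely in the leading 0-block: y = 0^k for some k with 1 ≤ k ≤ p.
Since 1 ≤ k ≤ p, k divides p!; set t = 1 + p!/k. Then xy^t z has p + (p!/k)·k = p + p! copies of 0. Now the 0-count is p+p! and (1-count)-1 = (p+p!+1)-1 = p+p!, so i ≠ j-1 fails. So xy^t z = 0^{p+p!} 1^{p+p!+1} ∉ L.
Contradiction. Therefore L is not regular.

0^{p+p!} 1^{p+p!+1}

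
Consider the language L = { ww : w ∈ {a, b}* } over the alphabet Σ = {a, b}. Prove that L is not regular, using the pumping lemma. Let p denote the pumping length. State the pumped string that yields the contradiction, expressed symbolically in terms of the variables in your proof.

a^{p+k} b^p a^p b^p

Assume L is regular. Let p be the pumping length given by the pumping lemma.
Take w = a^p b^p a^p b^p = uu where u = a^pb^p; then w ∈ L and |w| = 4p ≥ p.
By the pumping lemma, w = xyz with |xy| ≤ p and |y| ≥ 1.
The first p characters of w are a's, so xy (and hence y) consists only of a's. Write y = a^k, 1 ≤ k ≤ p.
Pump with i = 2: xy^2z = a^{p+k} b^p a^p b^p, of length 4p+k. Suppose this equals vv. The string starts with a and ends with b, so v does too; thus the boundary between the two copies of v is a b→a transition. There is exactly one such transition, at position 2p+k, so |v| = 2p+k and |vv| = 4p+2k ≠ 4p+k since k ≥ 1. So xy^2z ∉ L.
This is a contradiction; hence L is not regular.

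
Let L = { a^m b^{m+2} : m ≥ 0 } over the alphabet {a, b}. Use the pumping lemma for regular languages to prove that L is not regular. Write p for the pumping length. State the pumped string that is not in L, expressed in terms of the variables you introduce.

a^{p+k} b^{p+2}

Toward a contradiction, assume L is regular with pumping length p.
Choose w = a^p b^{p+2}, which is in L with |w| = 2p+2 ≥ p.
The pumping lemma gives a decomposition w = xyz where |xy| ≤ p and y is nonempty.
Since the first p symbols of w are all a's and |xy| ≤ p, y lies entirely in the leading a-block: y = a^k for some k with 1 ≤ k ≤ p.
Pump with i = 2: xy^2z = a^{p+k} b^{p+2}. For this to lie in L we would need p+2 = (p+k)+2, which forces k = 0. But k ≥ 1, so xy^2z ∉ L.
This contradicts the pumping lemma, so L is not regular.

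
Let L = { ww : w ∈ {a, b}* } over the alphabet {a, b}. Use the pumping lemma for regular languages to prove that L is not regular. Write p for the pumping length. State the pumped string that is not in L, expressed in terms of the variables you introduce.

a^{p+k} b^p a^p b^p

Suppose for contradiction that L is regular, and let p be the pumping length.
Take w = a^p b^p a^p b^p = uu where u = a^pb^p; then w ∈ L and |w| = 4p ≥ p.
Write w = xyz as guaranteed by the lemma, with |xy| ≤ p and |y| ≥ 1.
Because |xy| ≤ p and w begins with p copies of a, we have y = a^k with 1 ≤ k ≤ p.
Pump with i = 2: xy^2z = a^{p+k} b^p a^p b^p, of length 4p+k. Suppose this equals vv. The string starts with a and ends with b, so v does too; thus the boundary between the two copies of v is a b→a transition. There is exactly one such transition, at position 2p+k, so |v| = 2p+k and |vv| = 4p+2k ≠ 4p+k since k ≥ 1. So xy^2z ∉ L.
This contradicts the pumping lemma, so L is not regular.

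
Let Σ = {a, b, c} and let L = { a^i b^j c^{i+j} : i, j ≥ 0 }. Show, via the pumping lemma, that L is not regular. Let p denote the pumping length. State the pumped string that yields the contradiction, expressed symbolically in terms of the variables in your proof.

Suppose for contradiction that L is regular, and let p be the pumping length.
Take w = a^p b^p c^{2p} ∈ L (with i=j=p, i+j=2p), |w| = 4p ≥ p.
The pumping lemma gives a decomposition w = xyz where |xy| ≤ p and |y| > 0.
Because |xy| ≤ p and w begins with p copies of a, we have y = a^k with 1 ≤ k ≤ p.
Consider xy^2z = a^{p+k} b^p c^{2p}. Now the a- and b-counts sum to 2p+k, but the c-count is 2p ≠ 2p+k. So xy^2z ∉ L.
Contradiction. Therefore L is not regular.

a^{p+k} b^p c^{2p}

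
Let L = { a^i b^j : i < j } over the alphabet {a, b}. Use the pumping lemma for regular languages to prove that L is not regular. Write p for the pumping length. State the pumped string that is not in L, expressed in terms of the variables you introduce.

Assume L is regular; let p be its pumping constant.
Choose w = a^p b^{p+1} ∈ L, with |w| = 2p+1 ≥ p.
The pumping lemma gives a decomposition w = xyz where |xy| ≤ p and y is nonempty.
The first p characters of w are a's, so xy (and hence y) consists only of a's. Write y = a^k, 1 ≤ k ≤ p.
Consider xy^2z = a^{p+k} b^{p+1}. Since k ≥ 1, the a-count p+k is at least p+1, so i < j fails; thus xy^2z ∉ L.
This is a contradiction; hence L is not regular.

a^{p+k} b^{p+1}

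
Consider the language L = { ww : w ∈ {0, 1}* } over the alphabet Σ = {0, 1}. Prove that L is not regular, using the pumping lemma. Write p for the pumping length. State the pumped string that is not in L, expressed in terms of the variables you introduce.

0^{p+k} 1^p 0^p 1^p

Assume L is regular. Let p be the pumping length given by the pumping lemma.
Take w = 0^p 1^p 0^p 1^p = uu where u = 0^p1^p; then w ∈ L and |w| = 4p ≥ p.
Write w = xyz as guaranteed by the lemma, with |xy| ≤ p and y is nonempty.
Because |xy| ≤ p and w begins with p copies of 0, we have y = 0^k with 1 ≤ k ≤ p.
Pump with i = 2: xy^2z = 0^{p+k} 1^p 0^p 1^p, of length 4p+k. Suppose this equals vv. The string starts with 0 and ends with 1, so v does too; thus the boundary between the two copies of v is a 1→0 transition. There is exactly one such transition, at position 2p+k, so |v| = 2p+k and |vv| = 4p+2k ≠ 4p+k since k ≥ 1. So xy^2z ∉ L.
This is a contradiction; hence L is not regular.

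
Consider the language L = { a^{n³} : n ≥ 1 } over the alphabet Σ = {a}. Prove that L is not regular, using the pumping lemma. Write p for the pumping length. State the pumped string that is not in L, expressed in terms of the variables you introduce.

a^{p³+k}

Suppose for contradiction that L is regular, and let p be the pumping length.
Take w = a^{p³} ∈ L with |w| = p³ ≥ p.
The pumping lemma gives a decomposition w = xyz where |xy| ≤ p and |y| ≥ 1.
Then y = a^k for some k with 1 ≤ k ≤ p.
Pump with i = 2: xy^2z = a^{p³+k}. Since 1 ≤ k ≤ p, p³ < p³+k ≤ p³+p < p³+3p²+3p+1 = (p+1)³, so p³+k is not a perfect cube. So xy^2z ∉ L.
Contradiction. Therefore L is not regular.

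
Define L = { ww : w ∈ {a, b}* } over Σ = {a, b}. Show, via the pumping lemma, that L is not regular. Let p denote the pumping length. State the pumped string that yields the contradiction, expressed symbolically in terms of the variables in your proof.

Toward a contradiction, assume L is regular with pumping length p.
Take w = a^p b^p a^p b^p = uu where u = a^pb^p; then w ∈ L and |w| = 4p ≥ p.
The pumping lemma gives a decomposition w = xyz where |xy| ≤ p and |y| > 0.
Because |xy| ≤ p and w begins with p copies of a, we have y = a^k with 1 ≤ k ≤ p.
Pump with i = 2: xy^2z = a^{p+k} b^p a^p b^p, of length 4p+k. Suppose this equals vv. The string starts with a and ends with b, so v does too; thus the boundary between the two copies of v is a b→a transition. There is exactly one such transition, at position 2p+k, so |v| = 2p+k and |vv| = 4p+2k ≠ 4p+k since k ≥ 1. So xy^2z ∉ L.
This contradicts the pumping lemma, so L is not regular.

a^{p+k} b^p a^p b^p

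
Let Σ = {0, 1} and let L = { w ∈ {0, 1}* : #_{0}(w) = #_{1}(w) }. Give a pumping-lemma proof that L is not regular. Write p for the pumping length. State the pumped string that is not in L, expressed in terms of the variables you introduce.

Assume L is regular. Let p be the pumping length given by the pumping lemma.
Choose w = 0^p 1^p ∈ L with |w| = 2p ≥ p.
The pumping lemma gives a decomposition w = xyz where |xy| ≤ p and y is nonempty.
Since the first p symbols of w are all 0's and |xy| ≤ p, y lies entirely in the leading 0-block: y = 0^k for some k with 1 ≤ k ≤ p.
Pump with i = 2: xy^2z = 0^{p+k} 1^p has p+k occurrences of 0 but only p of 1. Since k ≥ 1 the counts differ, so xy^2z ∉ L.
Contradiction. Therefore L is not regular.

0^{p+k} 1^p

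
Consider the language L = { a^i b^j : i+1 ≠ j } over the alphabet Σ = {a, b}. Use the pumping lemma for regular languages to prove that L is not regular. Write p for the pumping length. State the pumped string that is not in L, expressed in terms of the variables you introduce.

a^{p+p!} b^{p+p!+1}

Assume L is regular; let p be its pumping constant.
Choose w = a^p b^{p+p!+1}. Since p ≠ (p+p!+1)-1 = p+p!, w ∈ L; and |w| ≥ p.
By the pumping lemma, w = xyz with |xy| ≤ p and y is nonempty.
Since the first p symbols of w are all a's and |xy| ≤ p, y lies entirely in the leading a-block: y = a^k for some k with 1 ≤ k ≤ p.
Since 1 ≤ k ≤ p, k divides p!; set t = 1 + p!/k. Then xy^t z has p + (p!/k)·k = p + p! copies of a. Now the a-count is p+p! and (b-count)-1 = (p+p!+1)-1 = p+p!, so i+1 ≠ j fails. So xy^t z = a^{p+p!} b^{p+p!+1} ∉ L.
This is a contradiction; hence L is not regular.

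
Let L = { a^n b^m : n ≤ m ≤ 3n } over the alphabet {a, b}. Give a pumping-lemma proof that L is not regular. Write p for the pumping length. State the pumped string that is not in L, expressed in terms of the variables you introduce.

Assume L is regular; let p be its pumping constant.
Take w = a^p b^p ∈ L (since p ≤ p ≤ 3p), with |w| = 2p ≥ p.
Write w = xyz as guaranteed by the lemma, with |xy| ≤ p and |y| ≥ 1.
Since the first p symbols of w are all a's and |xy| ≤ p, y lies entirely in the leading a-block: y = a^k for some k with 1 ≤ k ≤ p.
Pump with i = 2: xy^2z = a^{p+k} b^p. Now n = p+k > p = m, so the condition n ≤ m fails. Thus xy^2z ∉ L.
Contradiction. Therefore L is not regular.

a^{p+k} b^p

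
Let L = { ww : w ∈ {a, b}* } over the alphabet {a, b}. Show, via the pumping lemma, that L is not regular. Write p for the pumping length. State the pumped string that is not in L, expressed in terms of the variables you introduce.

Assume L is regular. Let p be the pumping length given by the pumping lemma.
Take w = a^p b^p a^p b^p = uu where u = a^pb^p; then w ∈ L and |w| = 4p ≥ p.
By the pumping lemma, w = xyz with |xy| ≤ p and |y| > 0.
The first p characters of w are a's, so xy (and hence y) consists only of a's. Write y = a^k, 1 ≤ k ≤ p.
Pump with i = 2: xy^2z = a^{p+k} b^p a^p b^p, of length 4p+k. Suppose this equals vv. The string starts with a and ends with b, so v does too; thus the boundary between the two copies of v is a b→a transition. There is exactly one such transition, at position 2p+k, so |v| = 2p+k and |vv| = 4p+2k ≠ 4p+k since k ≥ 1. So xy^2z ∉ L.
This contradicts the pumping lemma, so L is not regular.

a^{p+k} b^p a^p b^p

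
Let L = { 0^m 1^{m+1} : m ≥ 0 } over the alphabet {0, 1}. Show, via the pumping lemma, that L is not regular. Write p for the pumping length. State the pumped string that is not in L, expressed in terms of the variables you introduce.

Toward a contradiction, assume L is regular with pumping length p.
Choose w = 0^p 1^{p+1}, which is in L with |w| = 2p+1 ≥ p.
Write w = xyz as guaranteed by the lemma, with |xy| ≤ p and |y| > 0.
Since the first p symbols of w are all 0's and |xy| ≤ p, y lies entirely in the leading 0-block: y = 0^k for some k with 1 ≤ k ≤ p.
Pump with i = 2: xy^2z = 0^{p+k} 1^{p+1}. For this to lie in L we would need p+1 = (p+k)+1, which forces k = 0. But k ≥ 1, so xy^2z ∉ L.
This contradicts the pumping lemma, so L is not regular.

0^{p+k} 1^{p+1}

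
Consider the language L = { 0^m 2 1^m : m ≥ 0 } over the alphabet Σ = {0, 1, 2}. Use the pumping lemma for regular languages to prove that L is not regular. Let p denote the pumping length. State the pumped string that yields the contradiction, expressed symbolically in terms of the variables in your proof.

0^{p+k} 2 1^p

Suppose for contradiction that L is regular, and let p be the pumping length.
Take w = 0^p 2 1^p ∈ L with |w| = 2p+1 ≥ p.
By the pumping lemma, w = xyz with |xy| ≤ p and |y| ≥ 1.
Since the first p symbols of w are all 0's and |xy| ≤ p, y lies entirely in the leading 0-block: y = 0^k for some k with 1 ≤ k ≤ p.
Pump with i = 2: xy^2z = 0^{p+k} 2 1^p, which would require p+k = p. But k ≥ 1, so xy^2z ∉ L.
This is a contradiction; hence L is not regular.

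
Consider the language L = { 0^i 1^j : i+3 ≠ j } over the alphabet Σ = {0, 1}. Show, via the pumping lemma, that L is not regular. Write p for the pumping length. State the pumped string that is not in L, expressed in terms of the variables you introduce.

Toward a contradiction, assume L is regular with pumping length p.
Choose w = 0^p 1^{p+p!+3}. Since p ≠ (p+p!+3)-3 = p+p!, w ∈ L; and |w| ≥ p.
Write w = xyz as guaranteed by the lemma, with |xy| ≤ p and |y| ≥ 1.
Since the first p symbols of w are all 0's and |xy| ≤ p, y lies entirely in the leading 0-block: y = 0^k for some k with 1 ≤ k ≤ p.
Since 1 ≤ k ≤ p, k divides p!; set t = 1 + p!/k. Then xy^t z has p + (p!/k)·k = p + p! copies of 0. Now the 0-count is p+p! and (1-count)-3 = (p+p!+3)-3 = p+p!, so i+3 ≠ j fails. So xy^t z = 0^{p+p!} 1^{p+p!+3} ∉ L.
Contradiction. Therefore L is not regular.

0^{p+p!} 1^{p+p!+3}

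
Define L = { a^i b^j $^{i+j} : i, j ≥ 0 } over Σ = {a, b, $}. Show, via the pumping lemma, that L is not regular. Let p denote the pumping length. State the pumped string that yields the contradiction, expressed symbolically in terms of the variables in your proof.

a^{p+k} b^p $^{2p}

Toward a contradiction, assume L is regular with pumping length p.
Take w = a^p b^p $^{2p} ∈ L (with i=j=p, i+j=2p), |w| = 4p ≥ p.
The pumping lemma gives a decomposition w = xyz where |xy| ≤ p and |y| > 0.
Since the first p symbols of w are all a's and |xy| ≤ p, y lies entirely in the leading a-block: y = a^k for some k with 1 ≤ k ≤ p.
Consider xy^2z = a^{p+k} b^p $^{2p}. Now the a- and b-counts sum to 2p+k, but the $-count is 2p ≠ 2p+k. So xy^2z ∉ L.
This contradicts the pumping lemma, so L is not regular.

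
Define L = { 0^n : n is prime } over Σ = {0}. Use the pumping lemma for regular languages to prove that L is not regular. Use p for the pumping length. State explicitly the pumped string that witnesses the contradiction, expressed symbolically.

Toward a contradiction, assume L is regular with pumping length p.
Let q be a prime with q ≥ p+2 (infinitely many primes exist), and take w = 0^q ∈ L with |w| = q ≥ p.
The pumping lemma gives a decomposition w = xyz where |xy| ≤ p and |y| > 0.
Then y = 0^k for some k with 1 ≤ k ≤ p.
Since 1 ≤ k ≤ p, |xz| = q-k. Pump with i = q+1: |xy^{q+1}z| = (q-k)+(q+1)k = q+qk = q(1+k), which is composite (both factors ≥ 2). So xy^{q+1}z = 0^{q(1+k)} ∉ L.
This is a contradiction; hence L is not regular.

0^{q(1+k)}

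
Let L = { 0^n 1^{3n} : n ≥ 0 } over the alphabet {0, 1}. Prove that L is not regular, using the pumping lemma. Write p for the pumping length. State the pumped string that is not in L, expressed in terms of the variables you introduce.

0^{p+k} 1^{3p}

Suppose for contradiction that L is regular, and let p be the pumping length.
Choose w = 0^p 1^{3p}, which is in L with |w| = 4p ≥ p.
Write w = xyz as guaranteed by the lemma, with |xy| ≤ p and |y| > 0.
The first p characters of w are 0's, so xy (and hence y) consists only of 0's. Write y = 0^k, 1 ≤ k ≤ p.
Pump with i = 2: xy^2z = 0^{p+k} 1^{3p}. For this to lie in L we would need 3p = 3(p+k), which forces k = 0. But k ≥ 1, so xy^2z ∉ L.
This is a contradiction; hence L is not regular.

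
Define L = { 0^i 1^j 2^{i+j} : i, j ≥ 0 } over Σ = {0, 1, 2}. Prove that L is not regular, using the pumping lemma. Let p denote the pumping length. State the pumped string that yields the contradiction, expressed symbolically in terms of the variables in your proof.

Suppose for contradiction that L is regular, and let p be the pumping length.
Take w = 0^p 1^p 2^{2p} ∈ L (with i=j=p, i+j=2p), |w| = 4p ≥ p.
By the pumping lemma, w = xyz with |xy| ≤ p and y is nonempty.
The first p characters of w are 0's, so xy (and hence y) consists only of 0's. Write y = 0^k, 1 ≤ k ≤ p.
Consider xy^2z = 0^{p+k} 1^p 2^{2p}. Now the 0- and 1-counts sum to 2p+k, but the 2-count is 2p ≠ 2p+k. So xy^2z ∉ L.
This is a contradiction; hence L is not regular.

0^{p+k} 1^p 2^{2p}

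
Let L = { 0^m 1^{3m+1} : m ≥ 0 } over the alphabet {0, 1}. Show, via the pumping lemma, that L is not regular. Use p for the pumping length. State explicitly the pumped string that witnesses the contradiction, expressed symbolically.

0^{p+k} 1^{3p+1}

Assume L is regular; let p be its pumping constant.
Take w = 0^p 1^{3p+1}. Then w ∈ L and |w| = 4p+1 ≥ p.
By the pumping lemma, w = xyz with |xy| ≤ p and y is nonempty.
Because |xy| ≤ p and w begins with p copies of 0, we have y = 0^k with 1 ≤ k ≤ p.
Pump with i = 2: xy^2z = 0^{p+k} 1^{3p+1}. For this to lie in L we would need 3p+1 = 3(p+k)+1, which forces k = 0. But k ≥ 1, so xy^2z ∉ L.
Contradiction. Therefore L is not regular.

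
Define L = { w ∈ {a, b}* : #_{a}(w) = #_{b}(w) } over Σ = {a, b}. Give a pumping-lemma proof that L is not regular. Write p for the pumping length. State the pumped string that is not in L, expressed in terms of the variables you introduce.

a^{p+k} b^p

Assume L is regular; let p be its pumping constant.
Choose w = a^p b^p ∈ L with |w| = 2p ≥ p.
The pumping lemma gives a decomposition w = xyz where |xy| ≤ p and |y| > 0.
Since the first p symbols of w are all a's and |xy| ≤ p, y lies entirely in the leading a-block: y = a^k for some k with 1 ≤ k ≤ p.
Pump with i = 2: xy^2z = a^{p+k} b^p has p+k occurrences of a but only p of b. Since k ≥ 1 the counts differ, so xy^2z ∉ L.
Contradiction. Therefore L is not regular.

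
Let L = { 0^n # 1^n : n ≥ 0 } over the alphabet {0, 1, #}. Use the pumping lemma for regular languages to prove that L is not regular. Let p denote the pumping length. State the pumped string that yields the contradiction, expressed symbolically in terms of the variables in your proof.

Assume L is regular. Let p be the pumping length given by the pumping lemma.
Take w = 0^p # 1^p ∈ L with |w| = 2p+1 ≥ p.
Write w = xyz as guaranteed by the lemma, with |xy| ≤ p and |y| ≥ 1.
Since the first p symbols of w are all 0's and |xy| ≤ p, y lies entirely in the leading 0-block: y = 0^k for some k with 1 ≤ k ≤ p.
Pump with i = 2: xy^2z = 0^{p+k} # 1^p, which would require p+k = p. But k ≥ 1, so xy^2z ∉ L.
This is a contradiction; hence L is not regular.

0^{p+k} # 1^p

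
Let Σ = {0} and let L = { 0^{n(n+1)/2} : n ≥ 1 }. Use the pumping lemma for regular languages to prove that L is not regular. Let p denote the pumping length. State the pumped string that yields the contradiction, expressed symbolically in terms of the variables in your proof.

Assume L is regular. Let p be the pumping length given by the pumping lemma.
Take w = 0^{p(p+1)/2} ∈ L with |w| = p(p+1)/2 ≥ p.
By the pumping lemma, w = xyz with |xy| ≤ p and |y| ≥ 1.
Then y = 0^k for some k with 1 ≤ k ≤ p.
Pump with i = 2: xy^2z = 0^{p(p+1)/2+k}. Since 1 ≤ k ≤ p, p(p+1)/2 < p(p+1)/2+k ≤ p(p+1)/2+p < (p+1)(p+2)/2, so p(p+1)/2+k is strictly between consecutive triangular numbers. So xy^2z ∉ L.
This contradicts the pumping lemma, so L is not regular.

0^{p(p+1)/2+k}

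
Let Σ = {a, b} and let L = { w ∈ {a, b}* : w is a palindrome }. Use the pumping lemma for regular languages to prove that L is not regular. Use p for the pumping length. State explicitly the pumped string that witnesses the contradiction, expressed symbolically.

a^{p+k} b a^p

Assume L is regular. Let p be the pumping length given by the pumping lemma.
Take w = a^p b a^p, a palindrome of length 2p+1 ≥ p.
The pumping lemma gives a decomposition w = xyz where |xy| ≤ p and y is nonempty.
Since the first p symbols of w are all a's and |xy| ≤ p, y lies entirely in the leading a-block: y = a^k for some k with 1 ≤ k ≤ p.
Pump with i = 2: xy^2z = a^{p+k} b a^p. Its reverse is a^p b a^{p+k}, which differs from xy^2z since k ≥ 1. So xy^2z is not a palindrome and xy^2z ∉ L.
This contradicts the pumping lemma, so L is not regular.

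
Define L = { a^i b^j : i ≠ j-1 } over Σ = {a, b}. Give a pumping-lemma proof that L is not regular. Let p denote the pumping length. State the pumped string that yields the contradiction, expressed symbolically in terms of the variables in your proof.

a^{p+p!} b^{p+p!+1}

Assume L is regular. Let p be the pumping length given by the pumping lemma.
Choose w = a^p b^{p+p!+1}. Since p ≠ (p+p!+1)-1 = p+p!, w ∈ L; and |w| ≥ p.
By the pumping lemma, w = xyz with |xy| ≤ p and |y| ≥ 1.
Because |xy| ≤ p and w begins with p copies of a, we have y = a^k with 1 ≤ k ≤ p.
Since 1 ≤ k ≤ p, k divides p!; set t = 1 + p!/k. Then xy^t z has p + (p!/k)·k = p + p! copies of a. Now the a-count is p+p! and (b-count)-1 = (p+p!+1)-1 = p+p!, so i ≠ j-1 fails. So xy^t z = a^{p+p!} b^{p+p!+1} ∉ L.
This contradicts the pumping lemma, so L is not regular.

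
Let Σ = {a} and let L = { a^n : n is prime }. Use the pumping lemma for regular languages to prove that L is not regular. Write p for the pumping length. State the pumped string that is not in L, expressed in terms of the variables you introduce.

a^{q(1+k)}

Suppose for contradiction that L is regular, and let p be the pumping length.
Let q be a prime with q ≥ p+2 (infinitely many primes exist), and take w = a^q ∈ L with |w| = q ≥ p.
By the pumping lemma, w = xyz with |xy| ≤ p and |y| > 0.
Then y = a^k for some k with 1 ≤ k ≤ p.
Since 1 ≤ k ≤ p, |xz| = q-k. Pump with i = q+1: |xy^{q+1}z| = (q-k)+(q+1)k = q+qk = q(1+k), which is composite (both factors ≥ 2). So xy^{q+1}z = a^{q(1+k)} ∉ L.
This is a contradiction; hence L is not regular.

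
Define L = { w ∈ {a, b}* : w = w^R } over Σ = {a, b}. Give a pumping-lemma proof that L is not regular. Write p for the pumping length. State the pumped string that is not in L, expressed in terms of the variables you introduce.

Assume L is regular; let p be its pumping constant.
Take w = a^p b a^p, a palindrome of length 2p+1 ≥ p.
The pumping lemma gives a decomposition w = xyz where |xy| ≤ p and y is nonempty.
The first p characters of w are a's, so xy (and hence y) consists only of a's. Write y = a^k, 1 ≤ k ≤ p.
Pump with i = 2: xy^2z = a^{p+k} b a^p. Its reverse is a^p b a^{p+k}, which differs from xy^2z since k ≥ 1. So xy^2z is not a palindrome and xy^2z ∉ L.
Contradiction. Therefore L is not regular.

a^{p+k} b a^p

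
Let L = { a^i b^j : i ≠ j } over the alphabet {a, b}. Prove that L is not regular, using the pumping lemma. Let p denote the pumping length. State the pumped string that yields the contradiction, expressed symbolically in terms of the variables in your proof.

a^{p+p!} b^{p+p!}

Suppose for contradiction that L is regular, and let p be the pumping length.
Choose w = a^p b^{p+p!}. Since p ≠ p+p!, w ∈ L; and |w| ≥ p.
By the pumping lemma, w = xyz with |xy| ≤ p and |y| > 0.
The first p characters of w are a's, so xy (and hence y) consists only of a's. Write y = a^k, 1 ≤ k ≤ p.
Since 1 ≤ k ≤ p, k divides p!; set t = 1 + p!/k. Then xy^t z has p + (p!/k)·k = p + p! copies of a. Now the a-count equals the b-count, so i ≠ j fails. So xy^t z = a^{p+p!} b^{p+p!} ∉ L.
This is a contradiction; hence L is not regular.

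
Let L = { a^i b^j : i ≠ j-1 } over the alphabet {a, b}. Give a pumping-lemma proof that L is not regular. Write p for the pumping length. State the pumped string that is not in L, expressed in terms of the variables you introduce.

Suppose for contradiction that L is regular, and let p be the pumping length.
Choose w = a^p b^{p+p!+1}. Since p ≠ (p+p!+1)-1 = p+p!, w ∈ L; and |w| ≥ p.
By the pumping lemma, w = xyz with |xy| ≤ p and |y| > 0.
Because |xy| ≤ p and w begins with p copies of a, we have y = a^k with 1 ≤ k ≤ p.
Since 1 ≤ k ≤ p, k divides p!; set t = 1 + p!/k. Then xy^t z has p + (p!/k)·k = p + p! copies of a. Now the a-count is p+p! and (b-count)-1 = (p+p!+1)-1 = p+p!, so i ≠ j-1 fails. So xy^t z = a^{p+p!} b^{p+p!+1} ∉ L.
This is a contradiction; hence L is not regular.

a^{p+p!} b^{p+p!+1}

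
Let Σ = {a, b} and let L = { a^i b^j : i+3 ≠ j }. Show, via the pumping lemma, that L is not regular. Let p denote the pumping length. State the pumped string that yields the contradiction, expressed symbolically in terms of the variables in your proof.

Toward a contradiction, assume L is regular with pumping length p.
Choose w = a^p b^{p+p!+3}. Since p ≠ (p+p!+3)-3 = p+p!, w ∈ L; and |w| ≥ p.
By the pumping lemma, w = xyz with |xy| ≤ p and |y| > 0.
The first p characters of w are a's, so xy (and hence y) consists only of a's. Write y = a^k, 1 ≤ k ≤ p.
Since 1 ≤ k ≤ p, k divides p!; set t = 1 + p!/k. Then xy^t z has p + (p!/k)·k = p + p! copies of a. Now the a-count is p+p! and (b-count)-3 = (p+p!+3)-3 = p+p!, so i+3 ≠ j fails. So xy^t z = a^{p+p!} b^{p+p!+3} ∉ L.
Contradiction. Therefore L is not regular.

a^{p+p!} b^{p+p!+3}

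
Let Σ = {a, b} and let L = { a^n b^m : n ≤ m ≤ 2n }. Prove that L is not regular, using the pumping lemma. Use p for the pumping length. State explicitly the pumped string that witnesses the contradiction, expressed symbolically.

Toward a contradiction, assume L is regular with pumping length p.
Take w = a^p b^p ∈ L (since p ≤ p ≤ 2p), with |w| = 2p ≥ p.
Write w = xyz as guaranteed by the lemma, with |xy| ≤ p and |y| ≥ 1.
Because |xy| ≤ p and w begins with p copies of a, we have y = a^k with 1 ≤ k ≤ p.
Pump with i = 2: xy^2z = a^{p+k} b^p. Now n = p+k > p = m, so the condition n ≤ m fails. Thus xy^2z ∉ L.
Contradiction. Therefore L is not regular.

a^{p+k} b^p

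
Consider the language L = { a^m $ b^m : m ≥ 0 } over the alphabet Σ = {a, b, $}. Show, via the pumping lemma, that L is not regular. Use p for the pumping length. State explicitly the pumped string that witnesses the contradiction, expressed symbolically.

a^{p+k} $ b^p

Assume L is regular. Let p be the pumping length given by the pumping lemma.
Take w = a^p $ b^p ∈ L with |w| = 2p+1 ≥ p.
Write w = xyz as guaranteed by the lemma, with |xy| ≤ p and |y| > 0.
The first p characters of w are a's, so xy (and hence y) consists only of a's. Write y = a^k, 1 ≤ k ≤ p.
Pump with i = 2: xy^2z = a^{p+k} $ b^p, which would require p+k = p. But k ≥ 1, so xy^2z ∉ L.
Contradiction. Therefore L is not regular.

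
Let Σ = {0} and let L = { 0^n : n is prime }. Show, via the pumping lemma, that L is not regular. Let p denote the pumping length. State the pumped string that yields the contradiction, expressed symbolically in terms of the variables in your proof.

Assume L is regular; let p be its pumping constant.
Let q be a prime with q ≥ p+2 (infinitely many primes exist), and take w = 0^q ∈ L with |w| = q ≥ p.
Write w = xyz as guaranteed by the lemma, with |xy| ≤ p and |y| ≥ 1.
Then y = 0^k for some k with 1 ≤ k ≤ p.
Since 1 ≤ k ≤ p, |xz| = q-k. Pump with i = q+1: |xy^{q+1}z| = (q-k)+(q+1)k = q+qk = q(1+k), which is composite (both factors ≥ 2). So xy^{q+1}z = 0^{q(1+k)} ∉ L.
Contradiction. Therefore L is not regular.

0^{q(1+k)}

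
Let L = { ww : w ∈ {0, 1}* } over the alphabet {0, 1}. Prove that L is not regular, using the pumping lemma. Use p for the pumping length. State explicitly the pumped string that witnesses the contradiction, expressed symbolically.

0^{p+k} 1^p 0^p 1^p

Toward a contradiction, assume L is regular with pumping length p.
Take w = 0^p 1^p 0^p 1^p = uu where u = 0^p1^p; then w ∈ L and |w| = 4p ≥ p.
The pumping lemma gives a decomposition w = xyz where |xy| ≤ p and |y| ≥ 1.
Because |xy| ≤ p and w begins with p copies of 0, we have y = 0^k with 1 ≤ k ≤ p.
Pump with i = 2: xy^2z = 0^{p+k} 1^p 0^p 1^p, of length 4p+k. Suppose this equals vv. The string starts with 0 and ends with 1, so v does too; thus the boundary between the two copies of v is a 1→0 transition. There is exactly one such transition, at position 2p+k, so |v| = 2p+k and |vv| = 4p+2k ≠ 4p+k since k ≥ 1. So xy^2z ∉ L.
Contradiction. Therefore L is not regular.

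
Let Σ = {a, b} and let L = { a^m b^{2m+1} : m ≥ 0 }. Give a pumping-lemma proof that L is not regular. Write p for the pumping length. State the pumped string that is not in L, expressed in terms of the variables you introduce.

a^{p+k} b^{2p+1}

Suppose for contradiction that L is regular, and let p be the pumping length.
Take w = a^p b^{2p+1}. Then w ∈ L and |w| = 3p+1 ≥ p.
The pumping lemma gives a decomposition w = xyz where |xy| ≤ p and y is nonempty.
Since the first p symbols of w are all a's and |xy| ≤ p, y lies entirely in the leading a-block: y = a^k for some k with 1 ≤ k ≤ p.
Pump with i = 2: xy^2z = a^{p+k} b^{2p+1}. For this to lie in L we would need 2p+1 = 2(p+k)+1, which forces k = 0. But k ≥ 1, so xy^2z ∉ L.
This contradicts the pumping lemma, so L is not regular.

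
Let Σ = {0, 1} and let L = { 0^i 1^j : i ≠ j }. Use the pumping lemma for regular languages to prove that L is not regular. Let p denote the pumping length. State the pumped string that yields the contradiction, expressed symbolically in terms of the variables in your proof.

0^{p+p!} 1^{p+p!}

Suppose for contradiction that L is regular, and let p be the pumping length.
Choose w = 0^p 1^{p+p!}. Since p ≠ p+p!, w ∈ L; and |w| ≥ p.
The pumping lemma gives a decomposition w = xyz where |xy| ≤ p and |y| > 0.
Since the first p symbols of w are all 0's and |xy| ≤ p, y lies entirely in the leading 0-block: y = 0^k for some k with 1 ≤ k ≤ p.
Since 1 ≤ k ≤ p, k divides p!; set t = 1 + p!/k. Then xy^t z has p + (p!/k)·k = p + p! copies of 0. Now the 0-count equals the 1-count, so i ≠ j fails. So xy^t z = 0^{p+p!} 1^{p+p!} ∉ L.
This is a contradiction; hence L is not regular.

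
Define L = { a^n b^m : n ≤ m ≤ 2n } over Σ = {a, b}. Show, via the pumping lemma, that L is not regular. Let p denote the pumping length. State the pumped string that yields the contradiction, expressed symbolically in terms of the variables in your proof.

a^{p+k} b^p

Assume L is regular. Let p be the pumping length given by the pumping lemma.
Take w = a^p b^p ∈ L (since p ≤ p ≤ 2p), with |w| = 2p ≥ p.
The pumping lemma gives a decomposition w = xyz where |xy| ≤ p and |y| ≥ 1.
The first p characters of w are a's, so xy (and hence y) consists only of a's. Write y = a^k, 1 ≤ k ≤ p.
Pump with i = 2: xy^2z = a^{p+k} b^p. Now n = p+k > p = m, so the condition n ≤ m fails. Thus xy^2z ∉ L.
This contradicts the pumping lemma, so L is not regular.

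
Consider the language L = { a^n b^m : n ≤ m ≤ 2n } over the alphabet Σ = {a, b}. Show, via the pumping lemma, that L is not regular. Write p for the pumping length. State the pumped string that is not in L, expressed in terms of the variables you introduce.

Toward a contradiction, assume L is regular with pumping length p.
Take w = a^p b^p ∈ L (since p ≤ p ≤ 2p), with |w| = 2p ≥ p.
Write w = xyz as guaranteed by the lemma, with |xy| ≤ p and y is nonempty.
The first p characters of w are a's, so xy (and hence y) consists only of a's. Write y = a^k, 1 ≤ k ≤ p.
Pump with i = 2: xy^2z = a^{p+k} b^p. Now n = p+k > p = m, so the condition n ≤ m fails. Thus xy^2z ∉ L.
This contradicts the pumping lemma, so L is not regular.

a^{p+k} b^p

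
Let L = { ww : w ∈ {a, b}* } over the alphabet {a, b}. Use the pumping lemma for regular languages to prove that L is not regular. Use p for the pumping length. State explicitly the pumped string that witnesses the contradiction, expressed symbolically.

Suppose for contradiction that L is regular, and let p be the pumping length.
Take w = a^p b^p a^p b^p = uu where u = a^pb^p; then w ∈ L and |w| = 4p ≥ p.
By the pumping lemma, w = xyz with |xy| ≤ p and |y| ≥ 1.
The first p characters of w are a's, so xy (and hence y) consists only of a's. Write y = a^k, 1 ≤ k ≤ p.
Pump with i = 2: xy^2z = a^{p+k} b^p a^p b^p, of length 4p+k. Suppose this equals vv. The string starts with a and ends with b, so v does too; thus the boundary between the two copies of v is a b→a transition. There is exactly one such transition, at position 2p+k, so |v| = 2p+k and |vv| = 4p+2k ≠ 4p+k since k ≥ 1. So xy^2z ∉ L.
Contradiction. Therefore L is not regular.

a^{p+k} b^p a^p b^p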